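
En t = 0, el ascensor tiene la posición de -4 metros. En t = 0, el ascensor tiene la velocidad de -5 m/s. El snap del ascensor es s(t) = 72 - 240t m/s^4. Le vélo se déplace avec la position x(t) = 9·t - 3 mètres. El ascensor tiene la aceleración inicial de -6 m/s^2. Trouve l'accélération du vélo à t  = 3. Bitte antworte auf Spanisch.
Debemos derivar nuestra ecuación de la posición x(t) = 9·t - 3 2 veces. La derivada de la posición da la velocidad: v(t) = 9. Derivando la velocidad, obtenemos la aceleración: a(t) = 0. De la ecuación de la aceleración a(t) = 0, sustituimos t = 3 para obtener a = 0.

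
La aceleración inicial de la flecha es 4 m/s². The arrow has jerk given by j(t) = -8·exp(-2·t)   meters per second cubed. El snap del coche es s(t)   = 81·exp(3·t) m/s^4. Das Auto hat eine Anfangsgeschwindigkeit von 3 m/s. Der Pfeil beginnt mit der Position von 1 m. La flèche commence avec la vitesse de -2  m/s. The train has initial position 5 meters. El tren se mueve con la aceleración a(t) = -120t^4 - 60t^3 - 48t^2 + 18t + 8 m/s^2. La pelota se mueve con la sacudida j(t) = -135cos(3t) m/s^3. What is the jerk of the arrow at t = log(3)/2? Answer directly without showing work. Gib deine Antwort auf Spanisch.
j(log(3)/2) = -8/3.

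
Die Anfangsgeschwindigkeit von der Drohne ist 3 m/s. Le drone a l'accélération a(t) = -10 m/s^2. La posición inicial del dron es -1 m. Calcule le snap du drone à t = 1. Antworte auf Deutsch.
Um dies zu lösen, müssen wir 2 Ableitungen unserer Gleichung für die Beschleunigung a(t) = -10 nehmen. Durch Ableiten von der Beschleunigung erhalten wir den Ruck: j(t) = 0. Mit d/dt von j(t) finden wir s(t) = 0. Mit s(t) = 0 und Einsetzen von t = 1, finden wir s = 0.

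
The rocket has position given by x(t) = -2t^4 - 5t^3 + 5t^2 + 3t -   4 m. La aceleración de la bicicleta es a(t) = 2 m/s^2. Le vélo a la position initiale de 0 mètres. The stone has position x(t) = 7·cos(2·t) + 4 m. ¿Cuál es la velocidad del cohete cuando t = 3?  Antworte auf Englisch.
We must differentiate our position equation x(t) = -2·t^4 - 5·t^3 + 5·t^2 + 3·t - 4 1 time. Differentiating position, we get velocity: v(t) = -8·t^3 - 15·t^2 + 10·t + 3. Using v(t) = -8·t^3 - 15·t^2 + 10·t + 3 and substituting t = 3, we find v = -318.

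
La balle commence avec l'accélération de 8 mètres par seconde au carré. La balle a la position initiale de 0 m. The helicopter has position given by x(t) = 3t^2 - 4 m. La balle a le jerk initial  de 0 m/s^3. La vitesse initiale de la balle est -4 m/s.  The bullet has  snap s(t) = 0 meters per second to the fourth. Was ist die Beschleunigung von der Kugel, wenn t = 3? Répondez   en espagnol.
Debemos encontrar la integral de nuestra ecuación del snap s(t) = 0 2 veces. Tomando ∫s(t)dt y aplicando j(0) = 0, encontramos j(t) = 0. La integral de la sacudida es la aceleración. Usando a(0) = 8, obtenemos a(t) = 8. Tenemos la aceleración a(t) = 8. Sustituyendo t = 3: a(3) = 8.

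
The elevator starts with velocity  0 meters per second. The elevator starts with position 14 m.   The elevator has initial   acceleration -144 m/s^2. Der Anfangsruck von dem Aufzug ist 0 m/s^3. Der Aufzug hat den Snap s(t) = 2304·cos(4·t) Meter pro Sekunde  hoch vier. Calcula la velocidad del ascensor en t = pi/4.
Necesitamos integrar nuestra ecuación del snap s(t) = 2304·cos(4·t) 3 veces. Integrando el snap y usando la condición inicial j(0) = 0, obtenemos j(t) = 576·sin(4·t). Integrando la sacudida y usando la condición inicial a(0) = -144, obtenemos a(t) = -144·cos(4·t). Tomando ∫a(t)dt y aplicando v(0) = 0, encontramos v(t) = -36·sin(4·t). De la ecuación de la velocidad v(t) = -36·sin(4·t), sustituimos t = pi/4 para obtener v = 0.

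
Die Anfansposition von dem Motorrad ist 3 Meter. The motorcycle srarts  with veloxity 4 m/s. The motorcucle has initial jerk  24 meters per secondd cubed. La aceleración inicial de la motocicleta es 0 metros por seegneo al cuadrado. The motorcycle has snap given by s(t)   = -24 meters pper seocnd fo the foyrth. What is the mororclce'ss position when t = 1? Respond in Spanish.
Para resolver esto, necesitamos tomar 4 antiderivadas de nuestra ecuación del snap s(t) = -24. Integrando el snap y usando la condición inicial j(0) = 24, obtenemos j(t) = 24 - 24·t. La integral de la sacudida, con a(0) = 0, da la aceleración: a(t) = 12·t·(2 - t). La antiderivada de la aceleración es la velocidad. Usando v(0) = 4, obtenemos v(t) = -4·t^3 + 12·t^2 + 4. La antiderivada de la velocidad es la posición. Usando x(0) = 3, obtenemos x(t) = -t^4 + 4·t^3 + 4·t + 3. Tenemos la posición x(t) = -t^4 + 4·t^3 + 4·t + 3. Sustituyendo t = 1: x(1) = 10.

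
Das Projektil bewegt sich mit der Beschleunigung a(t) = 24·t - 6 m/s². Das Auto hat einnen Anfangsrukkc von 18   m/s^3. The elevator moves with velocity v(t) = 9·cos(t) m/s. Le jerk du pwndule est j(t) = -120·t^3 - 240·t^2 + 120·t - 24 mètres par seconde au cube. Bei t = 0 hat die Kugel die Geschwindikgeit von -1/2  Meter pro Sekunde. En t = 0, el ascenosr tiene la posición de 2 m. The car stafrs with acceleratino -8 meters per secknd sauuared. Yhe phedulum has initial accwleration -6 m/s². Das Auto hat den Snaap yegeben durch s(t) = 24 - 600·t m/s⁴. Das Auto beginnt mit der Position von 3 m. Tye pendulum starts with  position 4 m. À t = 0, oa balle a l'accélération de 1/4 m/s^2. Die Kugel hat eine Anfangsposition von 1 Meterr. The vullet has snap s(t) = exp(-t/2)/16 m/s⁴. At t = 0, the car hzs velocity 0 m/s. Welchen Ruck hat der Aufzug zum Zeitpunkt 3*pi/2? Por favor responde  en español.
Para resolver esto, necesitamos tomar 2 derivadas de nuestra ecuación de la velocidad v(t) = 9·cos(t). Derivando la velocidad, obtenemos la aceleración: a(t) = -9·sin(t). La derivada de la aceleración da la sacudida: j(t) = -9·cos(t). Tenemos la sacudida j(t) = -9·cos(t). Sustituyendo t = 3*pi/2: j(3*pi/2) = 0.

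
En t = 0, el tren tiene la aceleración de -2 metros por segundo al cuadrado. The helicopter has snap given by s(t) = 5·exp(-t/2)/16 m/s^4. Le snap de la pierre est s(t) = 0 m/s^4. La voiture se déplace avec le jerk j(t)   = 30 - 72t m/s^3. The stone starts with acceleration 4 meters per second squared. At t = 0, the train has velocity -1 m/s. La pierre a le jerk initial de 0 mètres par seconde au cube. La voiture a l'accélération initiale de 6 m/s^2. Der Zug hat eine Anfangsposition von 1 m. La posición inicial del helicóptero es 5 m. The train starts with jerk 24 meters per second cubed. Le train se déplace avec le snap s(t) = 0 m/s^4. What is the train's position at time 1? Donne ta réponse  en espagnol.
Para resolver esto, necesitamos tomar 4 integrales de nuestra ecuación del snap s(t) = 0. Tomando ∫s(t)dt y aplicando j(0) = 24, encontramos j(t) = 24. Integrando la sacudida y usando la condición inicial a(0) = -2, obtenemos a(t) = 24·t - 2. La antiderivada de la aceleración es la velocidad. Usando v(0) = -1, obtenemos v(t) = 12·t^2 - 2·t - 1. Tomando ∫v(t)dt y aplicando x(0) = 1, encontramos x(t) = 4·t^3 - t^2 - t + 1. Usando x(t) = 4·t^3 - t^2 - t + 1 y sustituyendo t = 1, encontramos x = 3.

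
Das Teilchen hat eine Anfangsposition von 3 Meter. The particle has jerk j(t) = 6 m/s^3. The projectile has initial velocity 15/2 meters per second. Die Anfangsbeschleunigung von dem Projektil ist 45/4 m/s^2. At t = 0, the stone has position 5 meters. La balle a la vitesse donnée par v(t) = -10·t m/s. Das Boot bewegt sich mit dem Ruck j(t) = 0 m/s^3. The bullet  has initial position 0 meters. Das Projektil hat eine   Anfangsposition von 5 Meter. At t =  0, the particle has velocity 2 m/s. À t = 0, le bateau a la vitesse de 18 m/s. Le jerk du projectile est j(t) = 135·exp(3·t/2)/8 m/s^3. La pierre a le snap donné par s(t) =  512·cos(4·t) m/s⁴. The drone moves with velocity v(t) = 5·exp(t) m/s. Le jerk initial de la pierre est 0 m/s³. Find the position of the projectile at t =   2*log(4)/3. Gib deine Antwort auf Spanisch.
Partiendo de la sacudida j(t) = 135·exp(3·t/2)/8, tomamos 3 antiderivadas. La antiderivada de la sacudida, con a(0) = 45/4, da la aceleración: a(t) = 45·exp(3·t/2)/4. La integral de la aceleración es la velocidad. Usando v(0) = 15/2, obtenemos v(t) = 15·exp(3·t/2)/2. La antiderivada de la velocidad, con x(0) = 5, da la posición: x(t) = 5·exp(3·t/2). De la ecuación de la posición x(t) = 5·exp(3·t/2), sustituimos t = 2*log(4)/3 para obtener x = 20.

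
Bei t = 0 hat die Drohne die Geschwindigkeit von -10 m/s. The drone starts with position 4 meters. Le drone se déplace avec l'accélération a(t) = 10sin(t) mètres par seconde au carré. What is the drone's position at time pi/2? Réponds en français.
En partant de l'accélération a(t) = 10·sin(t), nous prenons 2 primitives. En intégrant l'accélération et en utilisant la condition initiale v(0) = -10, nous obtenons v(t) = -10·cos(t). En intégrant la vitesse et en utilisant la condition initiale x(0) = 4, nous obtenons x(t) = 4 - 10·sin(t). En utilisant x(t) = 4 - 10·sin(t) et en substituant t = pi/2, nous trouvons x = -6.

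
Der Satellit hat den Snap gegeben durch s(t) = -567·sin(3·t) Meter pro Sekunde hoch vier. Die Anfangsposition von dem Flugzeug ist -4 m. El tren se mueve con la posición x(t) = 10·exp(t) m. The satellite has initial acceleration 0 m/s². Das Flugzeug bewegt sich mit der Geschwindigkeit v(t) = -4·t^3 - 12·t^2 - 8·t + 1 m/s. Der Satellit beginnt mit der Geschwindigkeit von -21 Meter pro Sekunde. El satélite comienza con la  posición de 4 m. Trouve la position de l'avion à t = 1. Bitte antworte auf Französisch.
En partant de la vitesse v(t) = -4·t^3 - 12·t^2 - 8·t + 1, nous prenons 1 primitive. En intégrant la vitesse et en utilisant la condition initiale x(0) = -4, nous obtenons x(t) = -t^4 - 4·t^3 - 4·t^2 + t - 4. En utilisant x(t) = -t^4 - 4·t^3 - 4·t^2 + t - 4 et en substituant t = 1, nous trouvons x = -12.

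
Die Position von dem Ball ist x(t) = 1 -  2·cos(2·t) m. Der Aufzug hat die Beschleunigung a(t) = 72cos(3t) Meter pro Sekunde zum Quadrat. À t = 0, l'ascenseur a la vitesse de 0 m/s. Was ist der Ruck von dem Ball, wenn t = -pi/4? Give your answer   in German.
Wir müssen unsere Gleichung für die Position x(t) = 1 - 2·cos(2·t) 3-mal ableiten. Mit d/dt von x(t) finden wir v(t) = 4·sin(2·t). Mit d/dt von v(t) finden wir a(t) = 8·cos(2·t). Die Ableitung von der Beschleunigung ergibt den Ruck: j(t) = -16·sin(2·t). Aus der Gleichung für den Ruck j(t) = -16·sin(2·t), setzen wir t = -pi/4 ein und erhalten j = 16.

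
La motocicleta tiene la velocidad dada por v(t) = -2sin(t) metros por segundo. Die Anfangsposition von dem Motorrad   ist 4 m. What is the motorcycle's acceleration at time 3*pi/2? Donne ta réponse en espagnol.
Partiendo de la velocidad v(t) = -2·sin(t), tomamos 1 derivada. Tomando d/dt de v(t), encontramos a(t) = -2·cos(t). Tenemos la aceleración a(t) = -2·cos(t). Sustituyendo t = 3*pi/2: a(3*pi/2) = 0.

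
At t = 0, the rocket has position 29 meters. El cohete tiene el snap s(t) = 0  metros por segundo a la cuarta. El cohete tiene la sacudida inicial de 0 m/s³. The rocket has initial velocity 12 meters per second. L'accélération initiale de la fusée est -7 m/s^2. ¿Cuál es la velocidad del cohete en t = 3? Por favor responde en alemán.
Um dies zu lösen, müssen wir 3 Stammfunktionen unserer Gleichung für den Snap s(t) = 0 finden. Durch Integration von dem Snap und Verwendung der Anfangsbedingung j(0) = 0, erhalten wir j(t) = 0. Durch Integration von dem Ruck und Verwendung der Anfangsbedingung a(0) = -7, erhalten wir a(t) = -7. Mit ∫a(t)dt und Anwendung von v(0) = 12, finden wir v(t) = 12 - 7·t. Wir haben die Geschwindigkeit v(t) = 12 - 7·t. Durch Einsetzen von t = 3: v(3) = -9.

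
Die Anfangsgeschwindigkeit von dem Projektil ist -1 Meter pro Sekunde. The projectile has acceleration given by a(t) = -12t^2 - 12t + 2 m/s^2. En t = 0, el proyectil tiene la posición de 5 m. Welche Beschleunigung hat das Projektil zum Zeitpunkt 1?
Wir haben die Beschleunigung a(t) = -12·t^2 - 12·t + 2. Durch Einsetzen von t = 1: a(1) = -22.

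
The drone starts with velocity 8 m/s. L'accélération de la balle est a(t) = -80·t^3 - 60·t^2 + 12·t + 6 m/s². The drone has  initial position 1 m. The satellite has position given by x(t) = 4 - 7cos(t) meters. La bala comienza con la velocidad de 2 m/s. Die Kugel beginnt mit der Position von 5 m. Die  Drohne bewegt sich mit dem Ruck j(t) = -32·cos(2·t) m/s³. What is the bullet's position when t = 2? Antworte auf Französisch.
Pour résoudre ceci, nous devons prendre 2 intégrales de notre équation de l'accélération a(t) = -80·t^3 - 60·t^2 + 12·t + 6. L'intégrale de l'accélération, avec v(0) = 2, donne la vitesse: v(t) = -20·t^4 - 20·t^3 + 6·t^2 + 6·t + 2. En prenant ∫v(t)dt et en appliquant x(0) = 5, nous trouvons x(t) = -4·t^5 - 5·t^4 + 2·t^3 + 3·t^2 + 2·t + 5. Nous avons la position x(t) = -4·t^5 - 5·t^4 + 2·t^3 + 3·t^2 + 2·t + 5. En substituant t = 2: x(2) = -171.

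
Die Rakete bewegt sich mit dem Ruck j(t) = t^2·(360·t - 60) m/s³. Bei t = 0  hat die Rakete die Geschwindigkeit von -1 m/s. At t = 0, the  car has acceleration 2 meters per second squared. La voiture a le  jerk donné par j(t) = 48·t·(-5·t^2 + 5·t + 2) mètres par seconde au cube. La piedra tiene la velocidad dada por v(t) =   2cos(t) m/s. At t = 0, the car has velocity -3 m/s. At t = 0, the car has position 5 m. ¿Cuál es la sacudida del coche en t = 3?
De la ecuación de la sacudida j(t) = 48·t·(-5·t^2 + 5·t + 2), sustituimos t = 3 para obtener j = -4032.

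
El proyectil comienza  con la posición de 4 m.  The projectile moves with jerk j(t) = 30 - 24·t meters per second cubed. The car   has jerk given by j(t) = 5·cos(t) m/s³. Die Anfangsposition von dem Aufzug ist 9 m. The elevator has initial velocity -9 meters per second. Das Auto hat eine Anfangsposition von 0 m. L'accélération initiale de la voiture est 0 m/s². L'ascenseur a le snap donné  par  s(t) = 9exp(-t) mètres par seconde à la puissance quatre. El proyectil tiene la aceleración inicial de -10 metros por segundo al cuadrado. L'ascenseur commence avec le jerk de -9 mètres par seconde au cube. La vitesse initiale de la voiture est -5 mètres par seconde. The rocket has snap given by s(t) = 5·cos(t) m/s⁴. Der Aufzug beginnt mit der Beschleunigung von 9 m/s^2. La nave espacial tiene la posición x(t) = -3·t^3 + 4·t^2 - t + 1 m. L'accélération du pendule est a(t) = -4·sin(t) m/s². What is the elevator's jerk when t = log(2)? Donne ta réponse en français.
Nous devons trouver l'intégrale de notre équation du snap s(t) = 9·exp(-t) 1 fois. En intégrant le snap et en utilisant la condition initiale j(0) = -9, nous obtenons j(t) = -9·exp(-t). En utilisant j(t) = -9·exp(-t) et en substituant t = log(2), nous trouvons j = -9/2.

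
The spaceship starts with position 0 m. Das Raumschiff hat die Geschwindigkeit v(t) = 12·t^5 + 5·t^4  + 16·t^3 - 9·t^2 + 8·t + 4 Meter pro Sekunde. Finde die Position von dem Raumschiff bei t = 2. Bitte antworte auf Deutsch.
Wir müssen unsere Gleichung für die Geschwindigkeit v(t) = 12·t^5 + 5·t^4 + 16·t^3 - 9·t^2 + 8·t + 4 1-mal integrieren. Das Integral von der Geschwindigkeit ist die Position. Mit x(0) = 0 erhalten wir x(t) = 2·t^6 + t^5 + 4·t^4 - 3·t^3 + 4·t^2 + 4·t. Wir haben die Position x(t) = 2·t^6 + t^5 + 4·t^4 - 3·t^3 + 4·t^2 + 4·t. Durch Einsetzen von t = 2: x(2) = 224.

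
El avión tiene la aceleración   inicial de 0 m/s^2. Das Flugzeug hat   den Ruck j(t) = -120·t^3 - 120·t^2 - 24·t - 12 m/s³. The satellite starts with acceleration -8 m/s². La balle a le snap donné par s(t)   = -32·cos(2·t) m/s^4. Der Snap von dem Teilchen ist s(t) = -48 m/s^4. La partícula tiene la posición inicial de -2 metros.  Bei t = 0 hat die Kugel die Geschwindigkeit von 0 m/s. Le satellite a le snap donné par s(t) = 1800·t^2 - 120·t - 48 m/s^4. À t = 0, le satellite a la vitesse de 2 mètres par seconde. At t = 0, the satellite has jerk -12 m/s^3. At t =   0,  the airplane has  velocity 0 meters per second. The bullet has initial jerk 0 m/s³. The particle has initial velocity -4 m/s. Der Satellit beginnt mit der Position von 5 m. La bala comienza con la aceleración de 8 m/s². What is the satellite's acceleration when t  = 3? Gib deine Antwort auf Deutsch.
Ausgehend von dem Snap s(t) = 1800·t^2 - 120·t - 48, nehmen wir 2 Integrale. Die Stammfunktion von dem Snap ist der Ruck. Mit j(0) = -12 erhalten wir j(t) = 600·t^3 - 60·t^2 - 48·t - 12. Die Stammfunktion von dem Ruck ist die Beschleunigung. Mit a(0) = -8 erhalten wir a(t) = 150·t^4 - 20·t^3 - 24·t^2 - 12·t - 8. Wir haben die Beschleunigung a(t) = 150·t^4 - 20·t^3 - 24·t^2 - 12·t - 8. Durch Einsetzen von t = 3: a(3) = 11350.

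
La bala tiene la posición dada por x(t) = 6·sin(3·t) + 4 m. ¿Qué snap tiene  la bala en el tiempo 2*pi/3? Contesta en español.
Partiendo de la posición x(t) = 6·sin(3·t) + 4, tomamos 4 derivadas. La derivada de la posición da la velocidad: v(t) = 18·cos(3·t). Derivando la velocidad, obtenemos la aceleración: a(t) = -54·sin(3·t). Tomando d/dt de a(t), encontramos j(t) = -162·cos(3·t). La derivada de la sacudida da el snap: s(t) = 486·sin(3·t). Tenemos el snap s(t) = 486·sin(3·t). Sustituyendo t = 2*pi/3: s(2*pi/3) = 0.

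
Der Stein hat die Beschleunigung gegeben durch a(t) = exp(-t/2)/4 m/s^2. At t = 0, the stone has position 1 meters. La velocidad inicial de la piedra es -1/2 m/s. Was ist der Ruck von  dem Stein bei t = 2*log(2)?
Wir müssen unsere Gleichung für die Beschleunigung a(t) = exp(-t/2)/4 1-mal ableiten. Mit d/dt von a(t) finden wir j(t) = -exp(-t/2)/8. Mit j(t) = -exp(-t/2)/8 und Einsetzen von t = 2*log(2), finden wir j = -1/16.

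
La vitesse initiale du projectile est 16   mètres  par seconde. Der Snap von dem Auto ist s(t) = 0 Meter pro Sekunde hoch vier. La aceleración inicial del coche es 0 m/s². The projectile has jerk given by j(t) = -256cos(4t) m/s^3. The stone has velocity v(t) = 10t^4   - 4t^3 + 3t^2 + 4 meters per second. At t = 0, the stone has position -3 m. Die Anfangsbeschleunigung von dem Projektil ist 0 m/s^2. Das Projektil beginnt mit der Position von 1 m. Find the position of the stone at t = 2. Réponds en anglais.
We need to integrate our velocity equation v(t) = 10·t^4 - 4·t^3 + 3·t^2 + 4 1 time. The antiderivative of velocity, with x(0) = -3, gives position: x(t) = 2·t^5 - t^4 + t^3 + 4·t - 3. Using x(t) = 2·t^5 - t^4 + t^3 + 4·t - 3 and substituting t = 2, we find x = 61.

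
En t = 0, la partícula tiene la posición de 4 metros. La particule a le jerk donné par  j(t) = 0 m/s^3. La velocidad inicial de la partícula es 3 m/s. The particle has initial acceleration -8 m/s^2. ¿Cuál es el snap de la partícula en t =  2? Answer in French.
Nous devons dériver notre équation du jerk j(t) = 0 1 fois. En dérivant le jerk, nous obtenons le snap: s(t) = 0. Nous avons le snap s(t) = 0. En substituant t = 2: s(2) = 0.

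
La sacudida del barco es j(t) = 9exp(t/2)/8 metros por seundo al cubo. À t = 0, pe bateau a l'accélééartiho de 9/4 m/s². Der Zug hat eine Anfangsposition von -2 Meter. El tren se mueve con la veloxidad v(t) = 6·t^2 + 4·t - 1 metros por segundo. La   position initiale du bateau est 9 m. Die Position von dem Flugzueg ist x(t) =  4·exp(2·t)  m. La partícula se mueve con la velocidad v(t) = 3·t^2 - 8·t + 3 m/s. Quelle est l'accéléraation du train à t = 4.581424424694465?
Pour résoudre ceci, nous devons prendre 1 dérivée de notre équation de la vitesse v(t) = 6·t^2 + 4·t - 1. En dérivant la vitesse, nous obtenons l'accélération: a(t) = 12·t + 4. De l'équation de l'accélération a(t) = 12·t + 4, nous substituons t = 4.581424424694465 pour obtenir a = 58.9770930963336.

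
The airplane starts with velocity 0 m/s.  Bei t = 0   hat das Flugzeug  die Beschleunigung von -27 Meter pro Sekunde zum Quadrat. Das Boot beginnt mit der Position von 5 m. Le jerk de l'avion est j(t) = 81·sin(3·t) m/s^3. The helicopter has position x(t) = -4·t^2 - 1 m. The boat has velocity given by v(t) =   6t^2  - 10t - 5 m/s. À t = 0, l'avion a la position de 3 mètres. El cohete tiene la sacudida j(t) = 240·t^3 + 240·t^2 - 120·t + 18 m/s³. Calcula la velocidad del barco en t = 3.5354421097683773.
Tenemos la velocidad v(t) = 6·t^2 - 10·t - 5. Sustituyendo t = 3.5354421097683773: v(3.5354421097683773) = 34.6416843714571.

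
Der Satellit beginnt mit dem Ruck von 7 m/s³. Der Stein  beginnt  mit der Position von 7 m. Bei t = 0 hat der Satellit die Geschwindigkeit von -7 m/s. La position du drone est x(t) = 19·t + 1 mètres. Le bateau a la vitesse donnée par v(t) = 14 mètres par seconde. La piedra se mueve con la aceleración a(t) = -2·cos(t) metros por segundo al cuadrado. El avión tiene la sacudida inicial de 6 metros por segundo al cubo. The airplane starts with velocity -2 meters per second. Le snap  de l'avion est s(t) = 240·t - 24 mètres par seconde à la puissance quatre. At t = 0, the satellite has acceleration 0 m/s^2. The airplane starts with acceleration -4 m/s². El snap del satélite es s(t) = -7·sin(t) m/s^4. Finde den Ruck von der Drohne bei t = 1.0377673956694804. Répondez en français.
Pour résoudre ceci, nous devons prendre 3 dérivées de notre équation de la position x(t) = 19·t + 1. La dérivée de la position donne la vitesse: v(t) = 19. En dérivant la vitesse, nous obtenons l'accélération: a(t) = 0. En dérivant l'accélération, nous obtenons le jerk: j(t) = 0. De l'équation du jerk j(t) = 0, nous substituons t = 1.0377673956694804 pour obtenir j = 0.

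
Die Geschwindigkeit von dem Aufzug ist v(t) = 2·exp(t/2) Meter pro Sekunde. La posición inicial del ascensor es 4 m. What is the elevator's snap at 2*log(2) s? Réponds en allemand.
Ausgehend von der Geschwindigkeit v(t) = 2·exp(t/2), nehmen wir 3 Ableitungen. Die Ableitung von der Geschwindigkeit ergibt die Beschleunigung: a(t) = exp(t/2). Mit d/dt von a(t) finden wir j(t) = exp(t/2)/2. Mit d/dt von j(t) finden wir s(t) = exp(t/2)/4. Wir haben den Snap s(t) = exp(t/2)/4. Durch Einsetzen von t = 2*log(2): s(2*log(2)) = 1/2.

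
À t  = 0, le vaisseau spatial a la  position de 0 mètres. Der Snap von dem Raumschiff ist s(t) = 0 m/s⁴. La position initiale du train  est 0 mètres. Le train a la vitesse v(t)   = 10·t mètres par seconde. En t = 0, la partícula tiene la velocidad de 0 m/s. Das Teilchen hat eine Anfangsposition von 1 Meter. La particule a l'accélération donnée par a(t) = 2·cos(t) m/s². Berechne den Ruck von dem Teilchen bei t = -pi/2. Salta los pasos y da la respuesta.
j(-pi/2) = 2.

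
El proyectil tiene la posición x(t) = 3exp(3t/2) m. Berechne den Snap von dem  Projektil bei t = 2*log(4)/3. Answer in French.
Pour résoudre ceci, nous devons prendre 4 dérivées de notre équation de la position x(t) = 3·exp(3·t/2). En prenant d/dt de x(t), nous trouvons v(t) = 9·exp(3·t/2)/2. En dérivant la vitesse, nous obtenons l'accélération: a(t) = 27·exp(3·t/2)/4. En prenant d/dt de a(t), nous trouvons j(t) = 81·exp(3·t/2)/8. En dérivant le jerk, nous obtenons le snap: s(t) = 243·exp(3·t/2)/16. De l'équation du snap s(t) = 243·exp(3·t/2)/16, nous substituons t = 2*log(4)/3 pour obtenir s = 243/4.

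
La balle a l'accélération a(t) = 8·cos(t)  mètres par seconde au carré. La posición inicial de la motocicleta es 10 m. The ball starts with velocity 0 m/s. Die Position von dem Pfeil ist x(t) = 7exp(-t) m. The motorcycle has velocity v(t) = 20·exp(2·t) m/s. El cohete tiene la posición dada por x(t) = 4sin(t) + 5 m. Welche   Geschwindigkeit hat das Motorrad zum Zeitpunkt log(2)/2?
Aus der Gleichung für die Geschwindigkeit v(t) = 20·exp(2·t), setzen wir t = log(2)/2 ein und erhalten v = 40.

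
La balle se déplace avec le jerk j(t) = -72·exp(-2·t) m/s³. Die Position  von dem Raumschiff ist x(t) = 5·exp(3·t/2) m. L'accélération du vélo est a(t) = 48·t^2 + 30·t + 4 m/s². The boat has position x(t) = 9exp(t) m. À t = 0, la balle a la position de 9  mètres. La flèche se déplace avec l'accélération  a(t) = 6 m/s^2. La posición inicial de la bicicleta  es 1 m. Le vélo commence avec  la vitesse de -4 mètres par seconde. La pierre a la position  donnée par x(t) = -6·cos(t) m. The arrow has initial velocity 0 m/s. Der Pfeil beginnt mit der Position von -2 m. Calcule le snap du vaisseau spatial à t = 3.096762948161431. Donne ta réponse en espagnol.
Para resolver esto, necesitamos tomar 4 derivadas de nuestra ecuación de la posición x(t) = 5·exp(3·t/2). Derivando la posición, obtenemos la velocidad: v(t) = 15·exp(3·t/2)/2. Derivando la velocidad, obtenemos la aceleración: a(t) = 45·exp(3·t/2)/4. Tomando d/dt de a(t), encontramos j(t) = 135·exp(3·t/2)/8. Derivando la sacudida, obtenemos el snap: s(t) = 405·exp(3·t/2)/16. Tenemos el snap s(t) = 405·exp(3·t/2)/16. Sustituyendo t = 3.096762948161431: s(3.096762948161431) = 2634.48439711343.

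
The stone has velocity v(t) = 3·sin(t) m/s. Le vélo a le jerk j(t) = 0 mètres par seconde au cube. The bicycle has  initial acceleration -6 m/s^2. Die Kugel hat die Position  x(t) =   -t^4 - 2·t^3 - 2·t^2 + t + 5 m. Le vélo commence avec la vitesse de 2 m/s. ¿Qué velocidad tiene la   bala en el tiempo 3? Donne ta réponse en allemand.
Ausgehend von der Position x(t) = -t^4 - 2·t^3 - 2·t^2 + t + 5, nehmen wir 1 Ableitung. Durch Ableiten von der Position erhalten wir die Geschwindigkeit: v(t) = -4·t^3 - 6·t^2 - 4·t + 1. Mit v(t) = -4·t^3 - 6·t^2 - 4·t + 1 und Einsetzen von t = 3, finden wir v = -173.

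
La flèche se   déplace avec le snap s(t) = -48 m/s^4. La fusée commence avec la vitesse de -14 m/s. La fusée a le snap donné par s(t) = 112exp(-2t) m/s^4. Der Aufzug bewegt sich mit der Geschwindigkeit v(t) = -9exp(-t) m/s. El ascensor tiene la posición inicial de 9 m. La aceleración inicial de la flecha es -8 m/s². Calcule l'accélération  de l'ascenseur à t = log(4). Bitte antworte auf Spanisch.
Partiendo de la velocidad v(t) = -9·exp(-t), tomamos 1 derivada. Derivando la velocidad, obtenemos la aceleración: a(t) = 9·exp(-t). Usando a(t) = 9·exp(-t) y sustituyendo t = log(4), encontramos a = 9/4.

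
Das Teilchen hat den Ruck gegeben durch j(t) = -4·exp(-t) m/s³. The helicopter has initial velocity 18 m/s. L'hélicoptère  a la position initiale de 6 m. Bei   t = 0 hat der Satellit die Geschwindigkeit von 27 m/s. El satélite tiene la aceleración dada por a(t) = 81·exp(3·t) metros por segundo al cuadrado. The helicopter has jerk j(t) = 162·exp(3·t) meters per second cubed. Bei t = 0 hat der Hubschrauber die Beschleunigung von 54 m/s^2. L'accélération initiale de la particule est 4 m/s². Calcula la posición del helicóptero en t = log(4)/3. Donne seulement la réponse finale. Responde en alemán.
Bei t = log(4)/3, x = 24.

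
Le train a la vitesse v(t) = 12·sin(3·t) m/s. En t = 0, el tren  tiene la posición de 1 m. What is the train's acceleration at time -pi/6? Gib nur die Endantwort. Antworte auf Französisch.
a(-pi/6) = 0.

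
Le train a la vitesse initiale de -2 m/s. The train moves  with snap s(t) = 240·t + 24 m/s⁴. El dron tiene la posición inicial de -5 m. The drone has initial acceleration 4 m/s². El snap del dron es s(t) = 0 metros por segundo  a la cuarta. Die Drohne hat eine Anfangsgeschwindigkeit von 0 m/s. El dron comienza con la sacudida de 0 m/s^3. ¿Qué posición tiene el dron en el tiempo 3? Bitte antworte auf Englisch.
To find the answer, we compute 4 antiderivatives of s(t) = 0. The antiderivative of snap is jerk. Using j(0) = 0, we get j(t) = 0. Finding the antiderivative of j(t) and using a(0) = 4: a(t) = 4. The antiderivative of acceleration, with v(0) = 0, gives velocity: v(t) = 4·t. The integral of velocity is position. Using x(0) = -5, we get x(t) = 2·t^2 - 5. Using x(t) = 2·t^2 - 5 and substituting t = 3, we find x = 13.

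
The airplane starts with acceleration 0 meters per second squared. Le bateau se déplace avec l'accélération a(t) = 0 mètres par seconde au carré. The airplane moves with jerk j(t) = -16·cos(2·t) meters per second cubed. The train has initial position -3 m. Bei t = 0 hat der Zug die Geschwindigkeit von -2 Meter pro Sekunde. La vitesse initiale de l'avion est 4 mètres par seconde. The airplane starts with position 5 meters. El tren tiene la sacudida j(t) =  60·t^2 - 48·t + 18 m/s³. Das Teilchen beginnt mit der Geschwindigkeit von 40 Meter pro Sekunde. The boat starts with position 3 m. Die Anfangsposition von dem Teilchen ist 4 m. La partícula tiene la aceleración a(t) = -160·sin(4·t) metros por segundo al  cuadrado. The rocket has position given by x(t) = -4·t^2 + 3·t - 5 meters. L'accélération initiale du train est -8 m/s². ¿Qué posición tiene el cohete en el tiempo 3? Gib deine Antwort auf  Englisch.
Using x(t) = -4·t^2 + 3·t - 5 and substituting t = 3, we find x = -32.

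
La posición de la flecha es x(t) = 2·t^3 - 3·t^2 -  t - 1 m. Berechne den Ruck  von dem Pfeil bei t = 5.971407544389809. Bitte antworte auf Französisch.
Pour résoudre ceci, nous devons prendre 3 dérivées de notre équation de la position x(t) = 2·t^3 - 3·t^2 - t - 1. En prenant d/dt de x(t), nous trouvons v(t) = 6·t^2 - 6·t - 1. En prenant d/dt de v(t), nous trouvons a(t) = 12·t - 6. En dérivant l'accélération, nous obtenons le jerk: j(t) = 12. De l'équation du jerk j(t) = 12, nous substituons t = 5.971407544389809 pour obtenir j = 12.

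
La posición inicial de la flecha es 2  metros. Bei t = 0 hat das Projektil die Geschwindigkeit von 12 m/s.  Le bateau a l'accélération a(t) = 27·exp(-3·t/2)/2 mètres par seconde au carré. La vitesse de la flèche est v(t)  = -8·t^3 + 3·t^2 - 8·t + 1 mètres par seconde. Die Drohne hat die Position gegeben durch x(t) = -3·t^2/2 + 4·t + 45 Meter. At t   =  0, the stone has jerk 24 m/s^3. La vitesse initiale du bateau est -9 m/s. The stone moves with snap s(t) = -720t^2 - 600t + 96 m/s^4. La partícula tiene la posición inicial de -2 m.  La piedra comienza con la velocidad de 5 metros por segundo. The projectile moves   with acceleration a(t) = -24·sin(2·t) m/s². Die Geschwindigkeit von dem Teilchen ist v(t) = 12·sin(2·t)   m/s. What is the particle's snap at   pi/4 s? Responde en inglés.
Starting from velocity v(t) = 12·sin(2·t), we take 3 derivatives. The derivative of velocity gives acceleration: a(t) = 24·cos(2·t). Differentiating acceleration, we get jerk: j(t) = -48·sin(2·t). Differentiating jerk, we get snap: s(t) = -96·cos(2·t). Using s(t) = -96·cos(2·t) and substituting t = pi/4, we find s = 0.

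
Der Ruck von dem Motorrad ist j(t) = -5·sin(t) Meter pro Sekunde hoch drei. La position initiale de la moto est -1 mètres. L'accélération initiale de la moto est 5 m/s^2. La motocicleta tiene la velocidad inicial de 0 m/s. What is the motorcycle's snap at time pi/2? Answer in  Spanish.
Para resolver esto, necesitamos tomar 1 derivada de nuestra ecuación de la sacudida j(t) = -5·sin(t). Tomando d/dt de j(t), encontramos s(t) = -5·cos(t). Usando s(t) = -5·cos(t) y sustituyendo t = pi/2, encontramos s = 0.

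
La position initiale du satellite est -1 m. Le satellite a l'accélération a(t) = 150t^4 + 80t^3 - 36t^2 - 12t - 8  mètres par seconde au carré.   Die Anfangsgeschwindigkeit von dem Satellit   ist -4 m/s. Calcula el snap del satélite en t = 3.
Debemos derivar nuestra ecuación de la aceleración a(t) = 150·t^4 + 80·t^3 - 36·t^2 - 12·t - 8 2 veces. Tomando d/dt de a(t), encontramos j(t) = 600·t^3 + 240·t^2 - 72·t - 12. Tomando d/dt de j(t), encontramos s(t) = 1800·t^2 + 480·t - 72. De la ecuación del snap s(t) = 1800·t^2 + 480·t - 72, sustituimos t = 3 para obtener s = 17568.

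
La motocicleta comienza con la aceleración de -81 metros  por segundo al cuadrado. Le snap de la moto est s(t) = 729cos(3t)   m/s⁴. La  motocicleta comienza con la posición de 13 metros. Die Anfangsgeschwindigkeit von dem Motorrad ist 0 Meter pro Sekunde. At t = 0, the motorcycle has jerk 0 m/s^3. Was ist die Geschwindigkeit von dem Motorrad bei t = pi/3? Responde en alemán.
Ausgehend von dem Snap s(t) = 729·cos(3·t), nehmen wir 3 Stammfunktionen. Durch Integration von dem Snap und Verwendung der Anfangsbedingung j(0) = 0, erhalten wir j(t) = 243·sin(3·t). Die Stammfunktion von dem Ruck, mit a(0) = -81, ergibt die Beschleunigung: a(t) = -81·cos(3·t). Die Stammfunktion von der Beschleunigung ist die Geschwindigkeit. Mit v(0) = 0 erhalten wir v(t) = -27·sin(3·t). Aus der Gleichung für die Geschwindigkeit v(t) = -27·sin(3·t), setzen wir t = pi/3 ein und erhalten v = 0.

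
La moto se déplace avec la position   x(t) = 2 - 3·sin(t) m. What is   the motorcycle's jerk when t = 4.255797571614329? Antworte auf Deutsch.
Wir müssen unsere Gleichung für die Position x(t) = 2 - 3·sin(t) 3-mal ableiten. Mit d/dt von x(t) finden wir v(t) = -3·cos(t). Mit d/dt von v(t) finden wir a(t) = 3·sin(t). Mit d/dt von a(t) finden wir j(t) = 3·cos(t). Mit j(t) = 3·cos(t) und Einsetzen von t = 4.255797571614329, finden wir j = -1.32267377158126.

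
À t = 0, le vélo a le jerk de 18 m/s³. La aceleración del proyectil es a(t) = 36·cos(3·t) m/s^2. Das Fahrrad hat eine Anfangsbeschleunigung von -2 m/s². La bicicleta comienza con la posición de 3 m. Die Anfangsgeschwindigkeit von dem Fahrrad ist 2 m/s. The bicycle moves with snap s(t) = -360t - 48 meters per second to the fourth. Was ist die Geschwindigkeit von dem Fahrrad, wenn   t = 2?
Um dies zu lösen, müssen wir 3 Integrale unserer Gleichung für den Snap s(t) = -360·t - 48 finden. Das Integral von dem Snap, mit j(0) = 18, ergibt den Ruck: j(t) = -180·t^2 - 48·t + 18. Mit ∫j(t)dt und Anwendung von a(0) = -2, finden wir a(t) = -60·t^3 - 24·t^2 + 18·t - 2. Durch Integration von der Beschleunigung und Verwendung der Anfangsbedingung v(0) = 2, erhalten wir v(t) = -15·t^4 - 8·t^3 + 9·t^2 - 2·t + 2. Mit v(t) = -15·t^4 - 8·t^3 + 9·t^2 - 2·t + 2 und Einsetzen von t = 2, finden wir v = -270.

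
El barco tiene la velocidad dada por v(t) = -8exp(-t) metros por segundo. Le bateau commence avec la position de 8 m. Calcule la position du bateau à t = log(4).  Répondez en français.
Nous devons intégrer notre équation de la vitesse v(t) = -8·exp(-t) 1 fois. La primitive de la vitesse est la position. En utilisant x(0) = 8, nous obtenons x(t) = 8·exp(-t). En utilisant x(t) = 8·exp(-t) et en substituant t = log(4), nous trouvons x = 2.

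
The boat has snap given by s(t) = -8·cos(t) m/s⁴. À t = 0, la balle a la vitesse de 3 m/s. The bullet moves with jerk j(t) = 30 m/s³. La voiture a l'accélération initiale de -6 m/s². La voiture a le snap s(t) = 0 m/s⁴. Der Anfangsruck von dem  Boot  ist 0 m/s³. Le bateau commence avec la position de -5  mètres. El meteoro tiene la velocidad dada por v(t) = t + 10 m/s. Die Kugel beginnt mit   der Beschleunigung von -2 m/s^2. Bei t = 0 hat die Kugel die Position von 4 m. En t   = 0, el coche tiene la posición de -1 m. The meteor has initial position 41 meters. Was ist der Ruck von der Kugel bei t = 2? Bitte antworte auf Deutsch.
Wir haben den Ruck j(t) = 30. Durch Einsetzen von t = 2: j(2) = 30.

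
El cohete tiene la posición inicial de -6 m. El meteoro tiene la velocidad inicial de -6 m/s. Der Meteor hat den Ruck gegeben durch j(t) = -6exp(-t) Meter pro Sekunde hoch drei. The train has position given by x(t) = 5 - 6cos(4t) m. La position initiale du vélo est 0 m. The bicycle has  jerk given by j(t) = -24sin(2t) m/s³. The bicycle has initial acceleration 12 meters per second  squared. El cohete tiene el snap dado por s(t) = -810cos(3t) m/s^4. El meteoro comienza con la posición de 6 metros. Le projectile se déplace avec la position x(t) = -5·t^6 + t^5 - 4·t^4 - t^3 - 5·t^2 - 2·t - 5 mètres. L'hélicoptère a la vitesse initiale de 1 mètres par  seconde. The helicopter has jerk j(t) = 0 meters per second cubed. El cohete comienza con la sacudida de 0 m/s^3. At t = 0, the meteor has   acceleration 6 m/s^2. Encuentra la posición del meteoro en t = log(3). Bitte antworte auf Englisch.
We need to integrate our jerk equation j(t) = -6·exp(-t) 3 times. Finding the integral of j(t) and using a(0) = 6: a(t) = 6·exp(-t). Taking ∫a(t)dt and applying v(0) = -6, we find v(t) = -6·exp(-t). Finding the antiderivative of v(t) and using x(0) = 6: x(t) = 6·exp(-t). Using x(t) = 6·exp(-t) and substituting t = log(3), we find x = 2.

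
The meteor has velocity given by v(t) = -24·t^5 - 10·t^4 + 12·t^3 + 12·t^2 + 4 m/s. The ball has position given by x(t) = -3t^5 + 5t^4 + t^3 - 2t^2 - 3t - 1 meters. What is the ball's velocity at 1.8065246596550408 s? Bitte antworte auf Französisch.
Nous devons dériver notre équation de la position x(t) = -3·t^5 + 5·t^4 + t^3 - 2·t^2 - 3·t - 1 1 fois. La dérivée de la position donne la vitesse: v(t) = -15·t^4 + 20·t^3 + 3·t^2 - 4·t - 3. De l'équation de la vitesse v(t) = -15·t^4 + 20·t^3 + 3·t^2 - 4·t - 3, nous substituons t = 1.8065246596550408 pour obtenir v = -42.2820602099416.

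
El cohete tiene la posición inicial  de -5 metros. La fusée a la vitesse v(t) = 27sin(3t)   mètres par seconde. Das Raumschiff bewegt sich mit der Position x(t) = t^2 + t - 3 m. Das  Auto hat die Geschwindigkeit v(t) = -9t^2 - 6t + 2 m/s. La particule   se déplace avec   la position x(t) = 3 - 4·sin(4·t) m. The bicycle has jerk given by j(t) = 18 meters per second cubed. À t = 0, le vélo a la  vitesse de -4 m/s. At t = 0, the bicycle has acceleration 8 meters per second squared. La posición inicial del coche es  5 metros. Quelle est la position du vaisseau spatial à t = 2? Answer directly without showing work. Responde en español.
La respuesta es 3.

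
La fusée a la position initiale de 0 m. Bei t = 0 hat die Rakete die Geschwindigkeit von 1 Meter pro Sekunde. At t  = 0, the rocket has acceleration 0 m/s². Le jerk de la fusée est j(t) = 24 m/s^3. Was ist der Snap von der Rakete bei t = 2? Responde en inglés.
We must differentiate our jerk equation j(t) = 24 1 time. Taking d/dt of j(t), we find s(t) = 0. We have snap s(t) = 0. Substituting t = 2: s(2) = 0.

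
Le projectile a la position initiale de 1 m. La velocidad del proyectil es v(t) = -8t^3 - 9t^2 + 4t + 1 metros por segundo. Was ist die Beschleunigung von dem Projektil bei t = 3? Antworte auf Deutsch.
Um dies zu lösen, müssen wir 1 Ableitung unserer Gleichung für die Geschwindigkeit v(t) = -8·t^3 - 9·t^2 + 4·t + 1 nehmen. Durch Ableiten von der Geschwindigkeit erhalten wir die Beschleunigung: a(t) = -24·t^2 - 18·t + 4. Wir haben die Beschleunigung a(t) = -24·t^2 - 18·t + 4. Durch Einsetzen von t = 3: a(3) = -266.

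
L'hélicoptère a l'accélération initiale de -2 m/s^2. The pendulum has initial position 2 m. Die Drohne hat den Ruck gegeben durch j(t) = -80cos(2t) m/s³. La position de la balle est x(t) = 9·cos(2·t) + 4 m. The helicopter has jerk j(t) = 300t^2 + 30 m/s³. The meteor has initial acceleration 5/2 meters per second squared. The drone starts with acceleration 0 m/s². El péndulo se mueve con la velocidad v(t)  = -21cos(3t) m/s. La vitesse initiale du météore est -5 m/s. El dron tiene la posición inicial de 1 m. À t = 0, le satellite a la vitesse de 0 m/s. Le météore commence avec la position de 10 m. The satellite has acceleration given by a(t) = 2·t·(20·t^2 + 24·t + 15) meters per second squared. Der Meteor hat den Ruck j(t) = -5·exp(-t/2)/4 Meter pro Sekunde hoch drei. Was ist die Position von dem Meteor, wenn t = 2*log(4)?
Ausgehend von dem Ruck j(t) = -5·exp(-t/2)/4, nehmen wir 3 Integrale. Die Stammfunktion von dem Ruck, mit a(0) = 5/2, ergibt die Beschleunigung: a(t) = 5·exp(-t/2)/2. Das Integral von der Beschleunigung, mit v(0) = -5, ergibt die Geschwindigkeit: v(t) = -5·exp(-t/2). Mit ∫v(t)dt und Anwendung von x(0) = 10, finden wir x(t) = 10·exp(-t/2). Aus der Gleichung für die Position x(t) = 10·exp(-t/2), setzen wir t = 2*log(4) ein und erhalten x = 5/2.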